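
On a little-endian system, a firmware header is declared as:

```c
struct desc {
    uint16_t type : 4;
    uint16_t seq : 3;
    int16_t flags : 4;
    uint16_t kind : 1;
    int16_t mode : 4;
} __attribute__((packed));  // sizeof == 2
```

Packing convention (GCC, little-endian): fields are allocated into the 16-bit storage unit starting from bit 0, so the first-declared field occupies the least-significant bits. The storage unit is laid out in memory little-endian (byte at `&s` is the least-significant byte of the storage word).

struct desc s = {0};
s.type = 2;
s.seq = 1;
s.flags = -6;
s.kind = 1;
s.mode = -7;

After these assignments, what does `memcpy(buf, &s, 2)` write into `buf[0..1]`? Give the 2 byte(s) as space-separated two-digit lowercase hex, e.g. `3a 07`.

12 9d

type (4b) val=2 bits=0x2 at bit 0: 0x0002
seq (3b) val=1 bits=0x1 at bit 4: 0x0012
flags (4b) val=-6 bits=0xa at bit 7: 0x0512
kind (1b) val=1 bits=0x1 at bit 11: 0x0d12
mode (4b) val=-7 bits=0x9 at bit 12: 0x9d12
word = 0x9d12 → little-endian bytes:
  [0]=0x12  [1]=0x9d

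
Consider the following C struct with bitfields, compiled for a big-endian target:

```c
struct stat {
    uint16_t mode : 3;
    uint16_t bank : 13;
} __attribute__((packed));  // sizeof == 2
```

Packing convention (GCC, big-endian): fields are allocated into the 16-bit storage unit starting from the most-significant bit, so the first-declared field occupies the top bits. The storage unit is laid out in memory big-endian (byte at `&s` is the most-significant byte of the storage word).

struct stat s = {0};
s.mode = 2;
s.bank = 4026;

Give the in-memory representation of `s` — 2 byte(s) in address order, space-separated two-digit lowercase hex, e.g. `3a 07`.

4f ba

mode (3b) val=2 bits=0x2 at bit 13: 0x4000
bank (13b) val=4026 bits=0xfba at bit 0: 0x4fba
word = 0x4fba → big-endian bytes:
  [0]=0x4f  [1]=0xba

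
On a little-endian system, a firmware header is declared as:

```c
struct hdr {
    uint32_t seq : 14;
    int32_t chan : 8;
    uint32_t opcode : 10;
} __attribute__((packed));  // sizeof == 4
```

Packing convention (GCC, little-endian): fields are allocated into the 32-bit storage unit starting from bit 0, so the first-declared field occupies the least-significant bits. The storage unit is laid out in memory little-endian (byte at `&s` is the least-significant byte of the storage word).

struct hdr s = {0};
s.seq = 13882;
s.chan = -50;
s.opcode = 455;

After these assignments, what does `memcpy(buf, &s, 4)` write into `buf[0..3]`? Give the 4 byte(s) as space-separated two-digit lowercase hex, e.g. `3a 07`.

3a b6 f3 71

seq:14 = 13882 → 0x363a << 0 → word 0x0000363a
chan:8 = -50 → 0xce << 14 → word 0x0033b63a
opcode:10 = 455 → 0x1c7 << 22 → word 0x71f3b63a
word = 0x71f3b63a → little-endian bytes:
  [0]=0x3a  [1]=0xb6  [2]=0xf3  [3]=0x71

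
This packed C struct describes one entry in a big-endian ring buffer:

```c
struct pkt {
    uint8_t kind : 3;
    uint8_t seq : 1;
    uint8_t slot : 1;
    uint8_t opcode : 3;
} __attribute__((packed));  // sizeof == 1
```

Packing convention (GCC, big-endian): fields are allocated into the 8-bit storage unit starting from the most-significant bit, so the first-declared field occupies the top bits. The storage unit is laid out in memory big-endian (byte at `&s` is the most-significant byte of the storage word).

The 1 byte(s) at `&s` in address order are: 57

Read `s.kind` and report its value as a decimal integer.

[0]=0x57 (big-endian) → word 0x57
kind [5+:3] = (word>>5) & 0x7 = 2  ←
seq [4+:1] = (word>>4) & 0x1 = 1
slot [3+:1] = (word>>3) & 0x1 = 0
opcode [0+:3] = (word>>0) & 0x7 = 7

2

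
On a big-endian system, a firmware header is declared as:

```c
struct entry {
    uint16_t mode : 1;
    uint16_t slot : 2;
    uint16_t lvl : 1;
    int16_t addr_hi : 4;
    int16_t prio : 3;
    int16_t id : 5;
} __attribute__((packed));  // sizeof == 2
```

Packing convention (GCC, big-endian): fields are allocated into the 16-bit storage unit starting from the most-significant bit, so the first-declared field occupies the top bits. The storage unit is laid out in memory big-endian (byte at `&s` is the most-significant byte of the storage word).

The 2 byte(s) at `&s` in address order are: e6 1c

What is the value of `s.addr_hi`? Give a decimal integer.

[0]=0xe6 [1]=0x1c (big-endian) → word 0xe61c
mode:1 @ bit 15 → (0xe61c>>15)&0x1 = 0x1
slot:2 @ bit 13 → (0xe61c>>13)&0x3 = 0x3
lvl:1 @ bit 12 → (0xe61c>>12)&0x1 = 0x0
addr_hi:4 @ bit 8 → (0xe61c>>8)&0xf = 0x6  ←
prio:3 @ bit 5 → (0xe61c>>5)&0x7 = 0x0
id:5 @ bit 0 → (0xe61c>>0)&0x1f = 0x1c
addr_hi signed 4b, MSB=0: value = 6

6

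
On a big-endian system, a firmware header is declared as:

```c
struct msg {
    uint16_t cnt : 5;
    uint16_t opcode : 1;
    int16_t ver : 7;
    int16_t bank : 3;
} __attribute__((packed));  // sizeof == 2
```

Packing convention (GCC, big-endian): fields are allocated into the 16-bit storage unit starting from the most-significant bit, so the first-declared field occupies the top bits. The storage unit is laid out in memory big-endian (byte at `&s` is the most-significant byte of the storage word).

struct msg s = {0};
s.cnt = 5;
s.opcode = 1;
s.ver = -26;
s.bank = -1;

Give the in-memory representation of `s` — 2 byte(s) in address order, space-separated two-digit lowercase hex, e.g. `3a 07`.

2f 37

cnt (5b) val=5 bits=0x5 at bit 11: 0x2800
opcode (1b) val=1 bits=0x1 at bit 10: 0x2c00
ver (7b) val=-26 bits=0x66 at bit 3: 0x2f30
bank (3b) val=-1 bits=0x7 at bit 0: 0x2f37
word = 0x2f37 → big-endian bytes:
  [0]=0x2f  [1]=0x37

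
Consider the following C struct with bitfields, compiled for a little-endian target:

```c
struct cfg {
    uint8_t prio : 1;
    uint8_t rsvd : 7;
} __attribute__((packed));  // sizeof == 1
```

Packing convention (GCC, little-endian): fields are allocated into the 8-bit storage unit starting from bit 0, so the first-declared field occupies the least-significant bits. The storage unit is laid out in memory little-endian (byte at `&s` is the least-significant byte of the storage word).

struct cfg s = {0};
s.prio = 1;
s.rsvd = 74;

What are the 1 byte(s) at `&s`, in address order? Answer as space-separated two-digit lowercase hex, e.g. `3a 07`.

95

prio:1 = 1 → 0x1 << 0 → word 0x01
rsvd:7 = 74 → 0x4a << 1 → word 0x95
word = 0x95 → little-endian bytes:
  [0]=0x95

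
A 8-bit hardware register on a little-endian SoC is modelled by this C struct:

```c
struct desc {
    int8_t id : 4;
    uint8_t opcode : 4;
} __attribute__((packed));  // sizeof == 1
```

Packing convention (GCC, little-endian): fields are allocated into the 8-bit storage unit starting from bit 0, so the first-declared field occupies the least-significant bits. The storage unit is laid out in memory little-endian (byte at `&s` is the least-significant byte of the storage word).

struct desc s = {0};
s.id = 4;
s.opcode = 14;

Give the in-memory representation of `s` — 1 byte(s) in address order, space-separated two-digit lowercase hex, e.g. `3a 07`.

id:4 = 4 → 0x4 << 0 → word 0x04
opcode:4 = 14 → 0xe << 4 → word 0xe4
word = 0xe4 → little-endian bytes:
  [0]=0xe4

e4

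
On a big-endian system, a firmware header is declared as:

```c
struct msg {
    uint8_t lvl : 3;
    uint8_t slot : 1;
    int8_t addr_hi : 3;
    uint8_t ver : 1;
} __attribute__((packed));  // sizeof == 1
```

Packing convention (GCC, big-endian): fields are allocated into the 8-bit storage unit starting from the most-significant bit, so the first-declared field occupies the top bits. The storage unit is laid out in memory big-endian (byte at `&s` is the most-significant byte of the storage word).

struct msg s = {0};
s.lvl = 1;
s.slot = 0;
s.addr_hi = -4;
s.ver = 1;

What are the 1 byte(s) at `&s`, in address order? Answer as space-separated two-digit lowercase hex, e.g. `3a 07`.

29

lvl:3 = 1 → 0x1 << 5 → word 0x20
slot:1 = 0 → 0x0 << 4 → word 0x20
addr_hi:3 = -4 → 0x4 << 1 → word 0x28
ver:1 = 1 → 0x1 << 0 → word 0x29
word = 0x29 → big-endian bytes:
  [0]=0x29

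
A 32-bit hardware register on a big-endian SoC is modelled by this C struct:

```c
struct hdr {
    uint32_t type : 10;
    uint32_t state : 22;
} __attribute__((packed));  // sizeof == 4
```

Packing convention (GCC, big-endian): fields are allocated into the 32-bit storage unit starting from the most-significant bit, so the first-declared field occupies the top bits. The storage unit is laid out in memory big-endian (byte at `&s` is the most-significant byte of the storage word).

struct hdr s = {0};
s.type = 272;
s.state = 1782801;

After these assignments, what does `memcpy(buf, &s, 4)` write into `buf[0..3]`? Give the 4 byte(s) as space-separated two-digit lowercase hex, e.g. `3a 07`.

[22+:10] type=272 & 0x3ff = 0x110; word=0x44000000
[0+:22] state=1782801 & 0x3fffff = 0x1b3411; word=0x441b3411
word = 0x441b3411 → big-endian bytes:
  [0]=0x44  [1]=0x1b  [2]=0x34  [3]=0x11

44 1b 34 11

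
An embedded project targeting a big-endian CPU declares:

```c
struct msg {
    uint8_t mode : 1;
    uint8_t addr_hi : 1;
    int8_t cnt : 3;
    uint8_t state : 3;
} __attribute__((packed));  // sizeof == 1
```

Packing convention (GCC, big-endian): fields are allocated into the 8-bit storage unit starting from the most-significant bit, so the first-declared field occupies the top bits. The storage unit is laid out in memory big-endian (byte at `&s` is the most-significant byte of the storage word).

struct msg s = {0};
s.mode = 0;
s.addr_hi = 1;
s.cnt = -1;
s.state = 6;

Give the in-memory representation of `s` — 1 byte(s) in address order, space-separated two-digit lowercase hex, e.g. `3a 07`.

7e

mode:1 = 0 → 0x0 << 7 → word 0x00
addr_hi:1 = 1 → 0x1 << 6 → word 0x40
cnt:3 = -1 → 0x7 << 3 → word 0x78
state:3 = 6 → 0x6 << 0 → word 0x7e
word = 0x7e → big-endian bytes:
  [0]=0x7e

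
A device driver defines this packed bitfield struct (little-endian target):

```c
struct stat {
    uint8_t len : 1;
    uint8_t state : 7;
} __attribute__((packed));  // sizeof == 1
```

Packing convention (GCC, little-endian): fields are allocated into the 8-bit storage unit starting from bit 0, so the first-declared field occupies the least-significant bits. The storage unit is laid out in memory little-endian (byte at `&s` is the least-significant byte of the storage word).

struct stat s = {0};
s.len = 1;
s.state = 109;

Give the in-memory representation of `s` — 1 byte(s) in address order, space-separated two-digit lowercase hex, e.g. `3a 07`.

db

len:1 = 1 → 0x1 << 0 → word 0x01
state:7 = 109 → 0x6d << 1 → word 0xdb
word = 0xdb → little-endian bytes:
  [0]=0xdb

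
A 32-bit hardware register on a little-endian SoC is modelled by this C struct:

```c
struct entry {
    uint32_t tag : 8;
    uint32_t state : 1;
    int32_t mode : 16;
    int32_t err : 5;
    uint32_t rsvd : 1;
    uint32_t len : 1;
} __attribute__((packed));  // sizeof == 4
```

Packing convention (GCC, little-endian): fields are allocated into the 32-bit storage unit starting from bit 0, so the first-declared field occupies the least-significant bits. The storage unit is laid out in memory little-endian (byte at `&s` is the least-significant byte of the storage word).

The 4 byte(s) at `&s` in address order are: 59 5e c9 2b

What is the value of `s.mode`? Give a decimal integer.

[0]=0x59 [1]=0x5e [2]=0xc9 [3]=0x2b (little-endian) → word 0x2bc95e59
tag:8 @ bit 0 → (0x2bc95e59>>0)&0xff = 0x59
state:1 @ bit 8 → (0x2bc95e59>>8)&0x1 = 0x0
mode:16 @ bit 9 → (0x2bc95e59>>9)&0xffff = 0xe4af  ←
err:5 @ bit 25 → (0x2bc95e59>>25)&0x1f = 0x15
rsvd:1 @ bit 30 → (0x2bc95e59>>30)&0x1 = 0x0
len:1 @ bit 31 → (0x2bc95e59>>31)&0x1 = 0x0
mode signed 16b, MSB=1: 58543 - 65536 = -6993

-6993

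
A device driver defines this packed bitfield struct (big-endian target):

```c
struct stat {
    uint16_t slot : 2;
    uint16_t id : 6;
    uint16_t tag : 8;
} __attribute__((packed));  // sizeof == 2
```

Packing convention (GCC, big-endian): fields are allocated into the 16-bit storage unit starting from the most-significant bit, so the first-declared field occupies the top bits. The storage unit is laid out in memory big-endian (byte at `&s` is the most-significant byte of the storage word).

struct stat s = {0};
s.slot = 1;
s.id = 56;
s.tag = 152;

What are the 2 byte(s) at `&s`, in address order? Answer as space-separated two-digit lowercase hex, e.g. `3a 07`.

slot:2 = 1 → 0x1 << 14 → word 0x4000
id:6 = 56 → 0x38 << 8 → word 0x7800
tag:8 = 152 → 0x98 << 0 → word 0x7898
word = 0x7898 → big-endian bytes:
  [0]=0x78  [1]=0x98

78 98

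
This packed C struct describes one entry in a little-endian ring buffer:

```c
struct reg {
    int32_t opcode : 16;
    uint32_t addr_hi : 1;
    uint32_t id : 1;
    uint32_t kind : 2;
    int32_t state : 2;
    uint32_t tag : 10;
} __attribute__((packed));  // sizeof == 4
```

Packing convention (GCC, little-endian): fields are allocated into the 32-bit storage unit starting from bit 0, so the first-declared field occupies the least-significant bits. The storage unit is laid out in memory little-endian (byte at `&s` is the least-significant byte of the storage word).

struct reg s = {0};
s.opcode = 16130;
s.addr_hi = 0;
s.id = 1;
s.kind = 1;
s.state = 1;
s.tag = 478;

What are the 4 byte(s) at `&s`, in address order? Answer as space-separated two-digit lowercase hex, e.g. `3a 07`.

opcode:16 = 16130 → 0x3f02 << 0 → word 0x00003f02
addr_hi:1 = 0 → 0x0 << 16 → word 0x00003f02
id:1 = 1 → 0x1 << 17 → word 0x00023f02
kind:2 = 1 → 0x1 << 18 → word 0x00063f02
state:2 = 1 → 0x1 << 20 → word 0x00163f02
tag:10 = 478 → 0x1de << 22 → word 0x77963f02
word = 0x77963f02 → little-endian bytes:
  [0]=0x02  [1]=0x3f  [2]=0x96  [3]=0x77

02 3f 96 77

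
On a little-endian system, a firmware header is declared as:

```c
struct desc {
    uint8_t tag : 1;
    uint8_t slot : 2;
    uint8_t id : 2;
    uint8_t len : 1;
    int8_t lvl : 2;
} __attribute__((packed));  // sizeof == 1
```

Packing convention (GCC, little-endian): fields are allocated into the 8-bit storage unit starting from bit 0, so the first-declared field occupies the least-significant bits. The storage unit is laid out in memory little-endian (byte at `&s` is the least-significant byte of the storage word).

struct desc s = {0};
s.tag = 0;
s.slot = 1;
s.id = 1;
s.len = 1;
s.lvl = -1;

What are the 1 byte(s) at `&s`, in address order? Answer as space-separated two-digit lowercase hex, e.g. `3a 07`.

tag (1b) val=0 bits=0x0 at bit 0: 0x00
slot (2b) val=1 bits=0x1 at bit 1: 0x02
id (2b) val=1 bits=0x1 at bit 3: 0x0a
len (1b) val=1 bits=0x1 at bit 5: 0x2a
lvl (2b) val=-1 bits=0x3 at bit 6: 0xea
word = 0xea → little-endian bytes:
  [0]=0xea

ea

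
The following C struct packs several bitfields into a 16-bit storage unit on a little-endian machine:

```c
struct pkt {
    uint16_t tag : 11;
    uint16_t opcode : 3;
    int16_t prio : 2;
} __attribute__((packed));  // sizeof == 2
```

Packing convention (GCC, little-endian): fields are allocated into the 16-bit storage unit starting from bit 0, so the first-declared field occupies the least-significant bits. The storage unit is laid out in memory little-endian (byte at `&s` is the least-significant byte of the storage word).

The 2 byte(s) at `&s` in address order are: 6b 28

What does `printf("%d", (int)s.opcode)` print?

[0]=0x6b [1]=0x28 (little-endian) → word 0x286b
tag [0+:11] = (word>>0) & 0x7ff = 107
opcode [11+:3] = (word>>11) & 0x7 = 5  ←
prio [14+:2] = (word>>14) & 0x3 = 0

5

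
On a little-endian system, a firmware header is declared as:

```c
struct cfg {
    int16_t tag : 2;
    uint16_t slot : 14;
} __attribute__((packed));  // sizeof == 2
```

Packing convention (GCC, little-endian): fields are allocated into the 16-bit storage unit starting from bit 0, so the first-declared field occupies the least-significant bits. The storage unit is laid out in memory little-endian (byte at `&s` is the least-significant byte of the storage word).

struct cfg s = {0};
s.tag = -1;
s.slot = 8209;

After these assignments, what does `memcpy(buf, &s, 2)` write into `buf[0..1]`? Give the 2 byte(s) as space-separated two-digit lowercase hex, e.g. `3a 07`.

47 80

tag (2b) val=-1 bits=0x3 at bit 0: 0x0003
slot (14b) val=8209 bits=0x2011 at bit 2: 0x8047
word = 0x8047 → little-endian bytes:
  [0]=0x47  [1]=0x80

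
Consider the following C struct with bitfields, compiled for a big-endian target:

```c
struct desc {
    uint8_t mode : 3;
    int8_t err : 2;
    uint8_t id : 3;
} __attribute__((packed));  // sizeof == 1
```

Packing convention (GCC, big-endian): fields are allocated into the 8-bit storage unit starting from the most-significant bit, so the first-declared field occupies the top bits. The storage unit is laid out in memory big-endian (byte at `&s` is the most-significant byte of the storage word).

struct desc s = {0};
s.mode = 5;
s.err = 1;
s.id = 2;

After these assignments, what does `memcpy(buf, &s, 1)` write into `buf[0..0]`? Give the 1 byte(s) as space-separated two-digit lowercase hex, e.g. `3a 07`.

aa

[5+:3] mode=5 & 0x7 = 0x5; word=0xa0
[3+:2] err=1 & 0x3 = 0x1; word=0xa8
[0+:3] id=2 & 0x7 = 0x2; word=0xaa
word = 0xaa → big-endian bytes:
  [0]=0xaa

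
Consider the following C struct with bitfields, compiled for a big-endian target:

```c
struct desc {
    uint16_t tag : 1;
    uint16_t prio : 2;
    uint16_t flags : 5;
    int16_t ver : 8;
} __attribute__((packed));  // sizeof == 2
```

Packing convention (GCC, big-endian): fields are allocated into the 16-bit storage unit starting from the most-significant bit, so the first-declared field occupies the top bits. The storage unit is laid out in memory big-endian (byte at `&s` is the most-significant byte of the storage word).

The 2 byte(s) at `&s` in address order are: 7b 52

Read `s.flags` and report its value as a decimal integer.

[0]=0x7b [1]=0x52 (big-endian) → word 0x7b52
tag [15+:1] = (word>>15) & 0x1 = 0
prio [13+:2] = (word>>13) & 0x3 = 3
flags [8+:5] = (word>>8) & 0x1f = 27  ←
ver [0+:8] = (word>>0) & 0xff = 82

27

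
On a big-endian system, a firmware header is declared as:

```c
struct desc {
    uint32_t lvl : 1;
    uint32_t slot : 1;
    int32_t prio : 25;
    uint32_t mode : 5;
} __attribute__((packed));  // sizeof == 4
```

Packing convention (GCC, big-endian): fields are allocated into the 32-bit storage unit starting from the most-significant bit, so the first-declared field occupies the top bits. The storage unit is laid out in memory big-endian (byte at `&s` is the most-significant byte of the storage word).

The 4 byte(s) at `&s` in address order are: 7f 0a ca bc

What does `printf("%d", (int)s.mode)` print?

[0]=0x7f [1]=0x0a [2]=0xca [3]=0xbc (big-endian) → word 0x7f0acabc
lvl:1 @ bit 31 → (0x7f0acabc>>31)&0x1 = 0x0
slot:1 @ bit 30 → (0x7f0acabc>>30)&0x1 = 0x1
prio:25 @ bit 5 → (0x7f0acabc>>5)&0x1ffffff = 0x1f85655
mode:5 @ bit 0 → (0x7f0acabc>>0)&0x1f = 0x1c  ←

28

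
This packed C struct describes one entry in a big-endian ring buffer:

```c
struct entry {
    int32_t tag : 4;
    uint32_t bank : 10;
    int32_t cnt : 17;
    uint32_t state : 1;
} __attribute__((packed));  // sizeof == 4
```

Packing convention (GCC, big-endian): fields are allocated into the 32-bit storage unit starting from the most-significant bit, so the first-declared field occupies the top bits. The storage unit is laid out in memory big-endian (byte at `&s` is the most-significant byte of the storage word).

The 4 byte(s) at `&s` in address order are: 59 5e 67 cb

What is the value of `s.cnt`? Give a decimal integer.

-52251

[0]=0x59 [1]=0x5e [2]=0x67 [3]=0xcb (big-endian) → word 0x595e67cb
tag:4 @ bit 28 → (0x595e67cb>>28)&0xf = 0x5
bank:10 @ bit 18 → (0x595e67cb>>18)&0x3ff = 0x257
cnt:17 @ bit 1 → (0x595e67cb>>1)&0x1ffff = 0x133e5  ←
state:1 @ bit 0 → (0x595e67cb>>0)&0x1 = 0x1
cnt signed 17b, MSB=1: 78821 - 131072 = -52251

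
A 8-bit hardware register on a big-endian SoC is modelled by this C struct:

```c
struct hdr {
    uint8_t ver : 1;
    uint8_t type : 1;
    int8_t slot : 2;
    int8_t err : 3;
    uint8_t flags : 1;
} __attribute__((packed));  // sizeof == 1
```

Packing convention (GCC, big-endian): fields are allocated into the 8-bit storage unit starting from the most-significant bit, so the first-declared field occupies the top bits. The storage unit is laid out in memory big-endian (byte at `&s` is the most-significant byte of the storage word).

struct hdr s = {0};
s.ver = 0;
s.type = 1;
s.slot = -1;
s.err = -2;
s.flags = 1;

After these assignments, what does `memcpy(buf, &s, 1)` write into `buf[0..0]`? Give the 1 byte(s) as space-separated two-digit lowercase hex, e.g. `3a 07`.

7d

ver:1 = 0 → 0x0 << 7 → word 0x00
type:1 = 1 → 0x1 << 6 → word 0x40
slot:2 = -1 → 0x3 << 4 → word 0x70
err:3 = -2 → 0x6 << 1 → word 0x7c
flags:1 = 1 → 0x1 << 0 → word 0x7d
word = 0x7d → big-endian bytes:
  [0]=0x7d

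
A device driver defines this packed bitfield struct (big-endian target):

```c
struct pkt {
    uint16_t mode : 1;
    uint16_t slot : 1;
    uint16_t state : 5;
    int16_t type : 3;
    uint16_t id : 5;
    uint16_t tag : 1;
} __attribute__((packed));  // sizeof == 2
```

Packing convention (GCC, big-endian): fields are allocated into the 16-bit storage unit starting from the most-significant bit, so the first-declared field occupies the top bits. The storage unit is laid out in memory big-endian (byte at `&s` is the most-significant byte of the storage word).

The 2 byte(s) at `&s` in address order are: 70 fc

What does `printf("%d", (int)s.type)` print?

3

[0]=0x70 [1]=0xfc (big-endian) → word 0x70fc
mode:1 @ bit 15 → (0x70fc>>15)&0x1 = 0x0
slot:1 @ bit 14 → (0x70fc>>14)&0x1 = 0x1
state:5 @ bit 9 → (0x70fc>>9)&0x1f = 0x18
type:3 @ bit 6 → (0x70fc>>6)&0x7 = 0x3  ←
id:5 @ bit 1 → (0x70fc>>1)&0x1f = 0x1e
tag:1 @ bit 0 → (0x70fc>>0)&0x1 = 0x0
type signed 3b, MSB=0: value = 3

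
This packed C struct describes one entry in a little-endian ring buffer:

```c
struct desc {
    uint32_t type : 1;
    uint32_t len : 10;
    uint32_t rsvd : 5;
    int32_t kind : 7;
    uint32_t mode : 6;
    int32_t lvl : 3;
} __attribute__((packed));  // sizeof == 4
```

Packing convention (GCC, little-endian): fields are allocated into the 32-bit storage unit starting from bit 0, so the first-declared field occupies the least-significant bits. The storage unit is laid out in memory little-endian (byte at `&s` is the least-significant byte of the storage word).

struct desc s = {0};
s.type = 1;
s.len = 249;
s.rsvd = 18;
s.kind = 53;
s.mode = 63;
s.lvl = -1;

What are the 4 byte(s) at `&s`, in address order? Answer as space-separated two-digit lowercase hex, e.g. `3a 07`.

f3 91 b5 ff

type (1b) val=1 bits=0x1 at bit 0: 0x00000001
len (10b) val=249 bits=0xf9 at bit 1: 0x000001f3
rsvd (5b) val=18 bits=0x12 at bit 11: 0x000091f3
kind (7b) val=53 bits=0x35 at bit 16: 0x003591f3
mode (6b) val=63 bits=0x3f at bit 23: 0x1fb591f3
lvl (3b) val=-1 bits=0x7 at bit 29: 0xffb591f3
word = 0xffb591f3 → little-endian bytes:
  [0]=0xf3  [1]=0x91  [2]=0xb5  [3]=0xff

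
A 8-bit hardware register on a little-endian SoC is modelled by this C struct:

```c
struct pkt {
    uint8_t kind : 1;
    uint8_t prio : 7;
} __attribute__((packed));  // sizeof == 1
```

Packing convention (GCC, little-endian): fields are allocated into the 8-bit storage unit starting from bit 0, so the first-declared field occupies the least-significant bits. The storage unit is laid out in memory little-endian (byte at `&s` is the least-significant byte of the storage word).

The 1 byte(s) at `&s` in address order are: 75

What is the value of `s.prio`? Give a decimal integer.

[0]=0x75 (little-endian) → word 0x75
kind [0+:1] = (word>>0) & 0x1 = 1
prio [1+:7] = (word>>1) & 0x7f = 58  ←

58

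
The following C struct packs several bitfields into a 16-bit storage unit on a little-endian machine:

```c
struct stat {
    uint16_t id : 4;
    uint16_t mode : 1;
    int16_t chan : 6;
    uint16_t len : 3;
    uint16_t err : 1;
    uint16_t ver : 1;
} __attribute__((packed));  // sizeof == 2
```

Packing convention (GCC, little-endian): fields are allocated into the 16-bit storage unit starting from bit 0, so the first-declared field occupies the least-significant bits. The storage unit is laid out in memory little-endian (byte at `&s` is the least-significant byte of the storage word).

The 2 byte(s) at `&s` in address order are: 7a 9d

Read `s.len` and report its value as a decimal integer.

[0]=0x7a [1]=0x9d (little-endian) → word 0x9d7a
id:4 @ bit 0 → (0x9d7a>>0)&0xf = 0xa
mode:1 @ bit 4 → (0x9d7a>>4)&0x1 = 0x1
chan:6 @ bit 5 → (0x9d7a>>5)&0x3f = 0x2b
len:3 @ bit 11 → (0x9d7a>>11)&0x7 = 0x3  ←
err:1 @ bit 14 → (0x9d7a>>14)&0x1 = 0x0
ver:1 @ bit 15 → (0x9d7a>>15)&0x1 = 0x1

3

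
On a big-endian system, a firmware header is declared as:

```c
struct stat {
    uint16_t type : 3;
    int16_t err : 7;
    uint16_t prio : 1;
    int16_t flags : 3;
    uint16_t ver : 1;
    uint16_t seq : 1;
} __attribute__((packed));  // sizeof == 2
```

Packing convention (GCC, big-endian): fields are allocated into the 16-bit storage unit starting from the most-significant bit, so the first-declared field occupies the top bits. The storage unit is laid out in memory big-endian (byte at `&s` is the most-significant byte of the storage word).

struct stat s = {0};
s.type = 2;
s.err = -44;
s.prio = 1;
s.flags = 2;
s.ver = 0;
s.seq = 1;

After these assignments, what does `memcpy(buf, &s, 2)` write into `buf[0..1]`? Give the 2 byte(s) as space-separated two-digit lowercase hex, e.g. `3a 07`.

55 29

type:3 = 2 → 0x2 << 13 → word 0x4000
err:7 = -44 → 0x54 << 6 → word 0x5500
prio:1 = 1 → 0x1 << 5 → word 0x5520
flags:3 = 2 → 0x2 << 2 → word 0x5528
ver:1 = 0 → 0x0 << 1 → word 0x5528
seq:1 = 1 → 0x1 << 0 → word 0x5529
word = 0x5529 → big-endian bytes:
  [0]=0x55  [1]=0x29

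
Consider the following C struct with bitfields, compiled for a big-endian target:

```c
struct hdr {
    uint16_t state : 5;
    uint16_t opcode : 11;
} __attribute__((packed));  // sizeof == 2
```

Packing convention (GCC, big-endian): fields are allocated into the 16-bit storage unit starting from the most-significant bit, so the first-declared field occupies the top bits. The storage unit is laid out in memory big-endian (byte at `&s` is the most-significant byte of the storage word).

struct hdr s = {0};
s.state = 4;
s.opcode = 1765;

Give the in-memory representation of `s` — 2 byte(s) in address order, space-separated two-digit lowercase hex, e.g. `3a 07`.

26 e5

[11+:5] state=4 & 0x1f = 0x4; word=0x2000
[0+:11] opcode=1765 & 0x7ff = 0x6e5; word=0x26e5
word = 0x26e5 → big-endian bytes:
  [0]=0x26  [1]=0xe5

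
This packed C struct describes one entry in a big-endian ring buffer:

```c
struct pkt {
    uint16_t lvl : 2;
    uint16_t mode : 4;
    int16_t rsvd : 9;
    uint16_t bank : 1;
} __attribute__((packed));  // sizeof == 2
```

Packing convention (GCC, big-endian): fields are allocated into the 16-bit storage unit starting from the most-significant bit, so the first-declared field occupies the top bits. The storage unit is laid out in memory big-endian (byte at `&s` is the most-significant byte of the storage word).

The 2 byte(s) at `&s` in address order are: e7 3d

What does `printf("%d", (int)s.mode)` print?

9

[0]=0xe7 [1]=0x3d (big-endian) → word 0xe73d
lvl [14+:2] = (word>>14) & 0x3 = 3
mode [10+:4] = (word>>10) & 0xf = 9  ←
rsvd [1+:9] = (word>>1) & 0x1ff = 414
bank [0+:1] = (word>>0) & 0x1 = 1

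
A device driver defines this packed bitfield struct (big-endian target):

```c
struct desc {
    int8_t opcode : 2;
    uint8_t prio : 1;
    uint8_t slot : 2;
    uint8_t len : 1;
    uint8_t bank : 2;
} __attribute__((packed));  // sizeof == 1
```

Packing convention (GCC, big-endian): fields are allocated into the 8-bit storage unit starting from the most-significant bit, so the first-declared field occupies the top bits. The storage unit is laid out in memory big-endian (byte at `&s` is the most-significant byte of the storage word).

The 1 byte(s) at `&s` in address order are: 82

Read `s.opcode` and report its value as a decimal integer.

[0]=0x82 (big-endian) → word 0x82
opcode:2 @ bit 6 → (0x82>>6)&0x3 = 0x2  ←
prio:1 @ bit 5 → (0x82>>5)&0x1 = 0x0
slot:2 @ bit 3 → (0x82>>3)&0x3 = 0x0
len:1 @ bit 2 → (0x82>>2)&0x1 = 0x0
bank:2 @ bit 0 → (0x82>>0)&0x3 = 0x2
opcode signed 2b, MSB=1: 2 - 4 = -2

-2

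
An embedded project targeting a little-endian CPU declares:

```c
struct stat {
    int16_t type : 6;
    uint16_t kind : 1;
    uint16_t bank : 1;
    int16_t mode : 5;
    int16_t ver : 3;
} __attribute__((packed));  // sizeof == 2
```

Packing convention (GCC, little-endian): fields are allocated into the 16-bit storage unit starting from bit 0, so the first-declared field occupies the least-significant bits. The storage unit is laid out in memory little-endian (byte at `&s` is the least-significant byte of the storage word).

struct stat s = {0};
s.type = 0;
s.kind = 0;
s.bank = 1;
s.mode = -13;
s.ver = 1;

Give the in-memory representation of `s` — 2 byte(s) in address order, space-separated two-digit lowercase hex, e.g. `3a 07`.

type:6 = 0 → 0x0 << 0 → word 0x0000
kind:1 = 0 → 0x0 << 6 → word 0x0000
bank:1 = 1 → 0x1 << 7 → word 0x0080
mode:5 = -13 → 0x13 << 8 → word 0x1380
ver:3 = 1 → 0x1 << 13 → word 0x3380
word = 0x3380 → little-endian bytes:
  [0]=0x80  [1]=0x33

80 33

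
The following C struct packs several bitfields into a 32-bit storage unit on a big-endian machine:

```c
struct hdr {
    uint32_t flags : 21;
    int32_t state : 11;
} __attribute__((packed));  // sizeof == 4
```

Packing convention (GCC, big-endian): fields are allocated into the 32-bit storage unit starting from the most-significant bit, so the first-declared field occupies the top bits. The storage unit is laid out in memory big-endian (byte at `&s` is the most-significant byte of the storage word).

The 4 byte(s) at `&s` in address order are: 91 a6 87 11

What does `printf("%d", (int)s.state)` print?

-239

[0]=0x91 [1]=0xa6 [2]=0x87 [3]=0x11 (big-endian) → word 0x91a68711
flags:21 @ bit 11 → (0x91a68711>>11)&0x1fffff = 0x1234d0
state:11 @ bit 0 → (0x91a68711>>0)&0x7ff = 0x711  ←
state signed 11b, MSB=1: 1809 - 2048 = -239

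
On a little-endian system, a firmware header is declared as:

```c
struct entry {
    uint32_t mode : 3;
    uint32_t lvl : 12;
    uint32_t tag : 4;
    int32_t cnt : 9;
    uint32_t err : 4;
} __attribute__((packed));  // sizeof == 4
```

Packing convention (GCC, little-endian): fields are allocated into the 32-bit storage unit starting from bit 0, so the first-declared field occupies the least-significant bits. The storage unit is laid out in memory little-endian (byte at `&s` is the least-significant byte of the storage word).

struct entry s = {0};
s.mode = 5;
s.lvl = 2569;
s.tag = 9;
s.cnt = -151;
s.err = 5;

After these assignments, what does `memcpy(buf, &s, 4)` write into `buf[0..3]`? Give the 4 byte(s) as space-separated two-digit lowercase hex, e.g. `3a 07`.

mode:3 = 5 → 0x5 << 0 → word 0x00000005
lvl:12 = 2569 → 0xa09 << 3 → word 0x0000504d
tag:4 = 9 → 0x9 << 15 → word 0x0004d04d
cnt:9 = -151 → 0x169 << 19 → word 0x0b4cd04d
err:4 = 5 → 0x5 << 28 → word 0x5b4cd04d
word = 0x5b4cd04d → little-endian bytes:
  [0]=0x4d  [1]=0xd0  [2]=0x4c  [3]=0x5b

4d d0 4c 5b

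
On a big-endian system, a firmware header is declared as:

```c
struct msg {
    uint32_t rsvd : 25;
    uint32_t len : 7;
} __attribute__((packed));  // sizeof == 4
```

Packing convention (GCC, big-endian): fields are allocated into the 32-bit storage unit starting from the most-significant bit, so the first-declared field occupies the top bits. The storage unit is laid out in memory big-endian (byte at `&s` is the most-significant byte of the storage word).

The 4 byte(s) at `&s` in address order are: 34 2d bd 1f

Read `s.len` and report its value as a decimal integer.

[0]=0x34 [1]=0x2d [2]=0xbd [3]=0x1f (big-endian) → word 0x342dbd1f
rsvd:25 @ bit 7 → (0x342dbd1f>>7)&0x1ffffff = 0x685b7a
len:7 @ bit 0 → (0x342dbd1f>>0)&0x7f = 0x1f  ←

31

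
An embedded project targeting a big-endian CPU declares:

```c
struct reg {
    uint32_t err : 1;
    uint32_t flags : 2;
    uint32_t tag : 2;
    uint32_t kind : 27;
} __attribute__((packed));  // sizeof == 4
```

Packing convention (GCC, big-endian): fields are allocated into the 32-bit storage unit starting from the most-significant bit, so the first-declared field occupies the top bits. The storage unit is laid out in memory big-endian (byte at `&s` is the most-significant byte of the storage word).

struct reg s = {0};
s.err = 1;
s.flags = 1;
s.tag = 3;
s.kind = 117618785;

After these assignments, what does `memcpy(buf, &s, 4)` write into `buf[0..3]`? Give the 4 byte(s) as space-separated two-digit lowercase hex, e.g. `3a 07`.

[31+:1] err=1 & 0x1 = 0x1; word=0x80000000
[29+:2] flags=1 & 0x3 = 0x1; word=0xa0000000
[27+:2] tag=3 & 0x3 = 0x3; word=0xb8000000
[0+:27] kind=117618785 & 0x7ffffff = 0x702b861; word=0xbf02b861
word = 0xbf02b861 → big-endian bytes:
  [0]=0xbf  [1]=0x02  [2]=0xb8  [3]=0x61

bf 02 b8 61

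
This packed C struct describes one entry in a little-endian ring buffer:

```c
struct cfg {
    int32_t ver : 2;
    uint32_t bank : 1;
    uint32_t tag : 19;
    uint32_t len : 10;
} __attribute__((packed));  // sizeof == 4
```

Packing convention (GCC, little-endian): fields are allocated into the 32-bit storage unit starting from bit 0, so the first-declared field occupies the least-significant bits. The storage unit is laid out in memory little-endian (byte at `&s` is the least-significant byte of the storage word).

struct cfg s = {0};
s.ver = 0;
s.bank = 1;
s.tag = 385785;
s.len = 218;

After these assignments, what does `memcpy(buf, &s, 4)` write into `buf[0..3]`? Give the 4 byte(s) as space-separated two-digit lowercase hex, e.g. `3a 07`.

ver:2 = 0 → 0x0 << 0 → word 0x00000000
bank:1 = 1 → 0x1 << 2 → word 0x00000004
tag:19 = 385785 → 0x5e2f9 << 3 → word 0x002f17cc
len:10 = 218 → 0xda << 22 → word 0x36af17cc
word = 0x36af17cc → little-endian bytes:
  [0]=0xcc  [1]=0x17  [2]=0xaf  [3]=0x36

cc 17 af 36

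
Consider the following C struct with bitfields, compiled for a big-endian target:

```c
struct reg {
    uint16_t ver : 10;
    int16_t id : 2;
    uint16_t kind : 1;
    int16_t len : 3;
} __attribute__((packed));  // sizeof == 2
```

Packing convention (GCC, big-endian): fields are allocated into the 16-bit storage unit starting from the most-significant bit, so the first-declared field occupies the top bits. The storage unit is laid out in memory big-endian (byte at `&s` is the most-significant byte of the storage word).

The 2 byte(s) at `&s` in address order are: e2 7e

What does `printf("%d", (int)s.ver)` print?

[0]=0xe2 [1]=0x7e (big-endian) → word 0xe27e
ver:10 @ bit 6 → (0xe27e>>6)&0x3ff = 0x389  ←
id:2 @ bit 4 → (0xe27e>>4)&0x3 = 0x3
kind:1 @ bit 3 → (0xe27e>>3)&0x1 = 0x1
len:3 @ bit 0 → (0xe27e>>0)&0x7 = 0x6

905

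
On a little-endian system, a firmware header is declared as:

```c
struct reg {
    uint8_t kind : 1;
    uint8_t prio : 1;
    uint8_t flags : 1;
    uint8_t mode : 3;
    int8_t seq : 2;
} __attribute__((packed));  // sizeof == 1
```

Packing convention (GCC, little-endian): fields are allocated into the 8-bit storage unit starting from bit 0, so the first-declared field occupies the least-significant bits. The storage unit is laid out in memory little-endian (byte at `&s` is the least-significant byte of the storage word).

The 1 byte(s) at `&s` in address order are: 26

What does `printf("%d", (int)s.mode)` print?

4

[0]=0x26 (little-endian) → word 0x26
kind:1 @ bit 0 → (0x26>>0)&0x1 = 0x0
prio:1 @ bit 1 → (0x26>>1)&0x1 = 0x1
flags:1 @ bit 2 → (0x26>>2)&0x1 = 0x1
mode:3 @ bit 3 → (0x26>>3)&0x7 = 0x4  ←
seq:2 @ bit 6 → (0x26>>6)&0x3 = 0x0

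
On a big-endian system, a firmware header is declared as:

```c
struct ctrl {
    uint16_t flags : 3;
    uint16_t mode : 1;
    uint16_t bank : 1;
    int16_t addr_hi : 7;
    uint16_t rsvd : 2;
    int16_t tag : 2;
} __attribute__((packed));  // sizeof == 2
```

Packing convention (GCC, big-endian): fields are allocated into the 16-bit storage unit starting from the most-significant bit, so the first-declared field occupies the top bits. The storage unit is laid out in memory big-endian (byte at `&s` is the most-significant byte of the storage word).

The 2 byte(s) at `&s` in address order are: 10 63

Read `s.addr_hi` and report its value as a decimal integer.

[0]=0x10 [1]=0x63 (big-endian) → word 0x1063
flags [13+:3] = (word>>13) & 0x7 = 0
mode [12+:1] = (word>>12) & 0x1 = 1
bank [11+:1] = (word>>11) & 0x1 = 0
addr_hi [4+:7] = (word>>4) & 0x7f = 6  ←
rsvd [2+:2] = (word>>2) & 0x3 = 0
tag [0+:2] = (word>>0) & 0x3 = 3
addr_hi signed 7b, MSB=0: value = 6

6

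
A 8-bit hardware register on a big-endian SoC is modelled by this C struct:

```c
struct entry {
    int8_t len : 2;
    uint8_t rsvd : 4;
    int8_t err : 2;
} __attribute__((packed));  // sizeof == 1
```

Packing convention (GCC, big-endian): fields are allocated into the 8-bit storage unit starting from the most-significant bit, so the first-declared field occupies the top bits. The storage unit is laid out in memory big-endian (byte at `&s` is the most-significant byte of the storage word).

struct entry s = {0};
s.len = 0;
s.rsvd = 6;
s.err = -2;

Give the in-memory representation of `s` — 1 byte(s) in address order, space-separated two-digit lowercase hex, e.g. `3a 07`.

len (2b) val=0 bits=0x0 at bit 6: 0x00
rsvd (4b) val=6 bits=0x6 at bit 2: 0x18
err (2b) val=-2 bits=0x2 at bit 0: 0x1a
word = 0x1a → big-endian bytes:
  [0]=0x1a

1a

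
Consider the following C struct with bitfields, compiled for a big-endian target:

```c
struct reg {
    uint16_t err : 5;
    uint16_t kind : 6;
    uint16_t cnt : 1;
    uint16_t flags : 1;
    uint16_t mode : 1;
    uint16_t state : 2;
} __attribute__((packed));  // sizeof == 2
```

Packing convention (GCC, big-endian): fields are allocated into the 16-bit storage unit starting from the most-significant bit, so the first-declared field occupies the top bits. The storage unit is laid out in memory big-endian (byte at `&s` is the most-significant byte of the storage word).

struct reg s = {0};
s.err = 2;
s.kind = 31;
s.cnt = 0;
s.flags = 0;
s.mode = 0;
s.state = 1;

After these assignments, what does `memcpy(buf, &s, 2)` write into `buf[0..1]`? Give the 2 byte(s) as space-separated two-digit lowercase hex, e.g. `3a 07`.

13 e1

err (5b) val=2 bits=0x2 at bit 11: 0x1000
kind (6b) val=31 bits=0x1f at bit 5: 0x13e0
cnt (1b) val=0 bits=0x0 at bit 4: 0x13e0
flags (1b) val=0 bits=0x0 at bit 3: 0x13e0
mode (1b) val=0 bits=0x0 at bit 2: 0x13e0
state (2b) val=1 bits=0x1 at bit 0: 0x13e1
word = 0x13e1 → big-endian bytes:
  [0]=0x13  [1]=0xe1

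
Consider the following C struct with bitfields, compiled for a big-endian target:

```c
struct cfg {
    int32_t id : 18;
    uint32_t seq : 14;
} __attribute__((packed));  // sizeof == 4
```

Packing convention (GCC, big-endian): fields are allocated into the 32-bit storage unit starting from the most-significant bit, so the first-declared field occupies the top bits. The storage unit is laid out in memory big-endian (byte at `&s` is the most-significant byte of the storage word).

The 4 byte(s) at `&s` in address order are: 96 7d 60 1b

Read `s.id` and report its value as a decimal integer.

-108043

[0]=0x96 [1]=0x7d [2]=0x60 [3]=0x1b (big-endian) → word 0x967d601b
id [14+:18] = (word>>14) & 0x3ffff = 154101  ←
seq [0+:14] = (word>>0) & 0x3fff = 8219
id signed 18b, MSB=1: 154101 - 262144 = -108043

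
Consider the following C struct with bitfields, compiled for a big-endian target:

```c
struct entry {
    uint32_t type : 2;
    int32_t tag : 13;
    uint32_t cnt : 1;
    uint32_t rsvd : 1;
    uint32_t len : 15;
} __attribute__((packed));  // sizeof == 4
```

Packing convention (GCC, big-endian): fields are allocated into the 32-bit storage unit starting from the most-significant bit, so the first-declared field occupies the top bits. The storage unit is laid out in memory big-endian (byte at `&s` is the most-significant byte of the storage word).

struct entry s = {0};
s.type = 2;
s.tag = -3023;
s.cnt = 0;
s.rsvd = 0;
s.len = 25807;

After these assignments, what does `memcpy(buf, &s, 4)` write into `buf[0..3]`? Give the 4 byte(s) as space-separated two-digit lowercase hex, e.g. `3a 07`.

a8 62 64 cf

[30+:2] type=2 & 0x3 = 0x2; word=0x80000000
[17+:13] tag=-3023 & 0x1fff = 0x1431; word=0xa8620000
[16+:1] cnt=0 & 0x1 = 0x0; word=0xa8620000
[15+:1] rsvd=0 & 0x1 = 0x0; word=0xa8620000
[0+:15] len=25807 & 0x7fff = 0x64cf; word=0xa86264cf
word = 0xa86264cf → big-endian bytes:
  [0]=0xa8  [1]=0x62  [2]=0x64  [3]=0xcf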